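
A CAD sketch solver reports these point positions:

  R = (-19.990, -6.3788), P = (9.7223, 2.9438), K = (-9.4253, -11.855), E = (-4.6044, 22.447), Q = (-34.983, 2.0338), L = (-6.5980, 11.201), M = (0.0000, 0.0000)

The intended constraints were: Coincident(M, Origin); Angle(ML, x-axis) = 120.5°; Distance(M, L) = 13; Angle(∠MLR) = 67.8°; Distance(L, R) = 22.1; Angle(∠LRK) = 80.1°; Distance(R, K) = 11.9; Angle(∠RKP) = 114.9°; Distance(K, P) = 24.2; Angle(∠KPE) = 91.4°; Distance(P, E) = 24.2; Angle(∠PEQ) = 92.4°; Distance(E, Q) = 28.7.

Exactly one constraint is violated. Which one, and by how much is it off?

Distance(E, Q) = 28.7 — off by 7.90.

M = (0.00, 0.00) ✓; ML at 120.5° ✓; |ML| = 13.00 ✓; ∠MLR = 67.80° ✓; |LR| = 22.10 ✓; ∠LRK = 80.10° ✓; |RK| = 11.90 ✓; ∠RKP = 114.9° ✓; |KP| = 24.20 ✓; ∠KPE = 91.40° ✓; |PE| = 24.20 ✓; ∠PEQ = 92.40° ✓; |EQ| = 36.60 ✗.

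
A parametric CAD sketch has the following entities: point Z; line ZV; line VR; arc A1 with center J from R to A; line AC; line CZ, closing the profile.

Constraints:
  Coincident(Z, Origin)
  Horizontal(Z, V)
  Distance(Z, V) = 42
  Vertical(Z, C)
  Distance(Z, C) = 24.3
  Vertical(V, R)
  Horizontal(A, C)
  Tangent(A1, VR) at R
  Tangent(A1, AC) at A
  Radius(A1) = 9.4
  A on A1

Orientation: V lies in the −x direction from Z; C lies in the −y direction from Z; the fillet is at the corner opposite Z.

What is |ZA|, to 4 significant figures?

40.66

Z is at the origin; Z and V share the same y with |ZV| = 42.0 and V on the −x side, so V = (-42.00, 0.000). ZC is vertical with |ZC| = 24.3 and C on the −y side, so C = (0.000, -24.30). The virtual corner opposite Z is at (-42.00, -24.30). The tangent condition forces JR to be normal to VR and tangency of A1 to AC means the radius JA is perpendicular to AC, with radius 9.4, so the center J sits 9.4 in from both sides at J = (-32.60, -14.90). That places the tangent points at R = (-42.00, -14.90) on VR and A = (-32.60, -24.30) on AC. Then |ZA| = |A − Z| = 40.66.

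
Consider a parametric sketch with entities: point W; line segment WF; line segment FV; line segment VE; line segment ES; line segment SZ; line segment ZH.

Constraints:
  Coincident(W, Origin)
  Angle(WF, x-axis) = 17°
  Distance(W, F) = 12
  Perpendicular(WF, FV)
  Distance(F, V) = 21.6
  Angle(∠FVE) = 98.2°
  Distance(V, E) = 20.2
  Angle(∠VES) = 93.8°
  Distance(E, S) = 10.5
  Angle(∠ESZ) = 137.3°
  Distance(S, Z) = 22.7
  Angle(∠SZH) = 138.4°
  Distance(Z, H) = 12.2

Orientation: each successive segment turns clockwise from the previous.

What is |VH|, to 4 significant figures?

30.63

W is at the origin; WF runs at 17.0° with length 12.0, so F = (11.48, 3.508). WF is perpendicular to FV, so FV runs at -73.00°; with |FV| = 21.6, V = (17.79, -17.15). ∠FVE = 98.2° gives VE at -154.8° from the x-axis; with |VE| = 20.2, E = (-0.4866, -25.75). ∠VES = 93.8° gives ES at 119.0° from the x-axis; with |ES| = 10.5, S = (-5.577, -16.56). ∠ESZ = 137.3° gives SZ at 76.30° from the x-axis; with |SZ| = 22.7, Z = (-0.2009, 5.489). ∠SZH = 138.4° gives ZH at 34.70° from the x-axis; with |ZH| = 12.2, H = (9.829, 12.43). Then |VH| = |H − V| = 30.63.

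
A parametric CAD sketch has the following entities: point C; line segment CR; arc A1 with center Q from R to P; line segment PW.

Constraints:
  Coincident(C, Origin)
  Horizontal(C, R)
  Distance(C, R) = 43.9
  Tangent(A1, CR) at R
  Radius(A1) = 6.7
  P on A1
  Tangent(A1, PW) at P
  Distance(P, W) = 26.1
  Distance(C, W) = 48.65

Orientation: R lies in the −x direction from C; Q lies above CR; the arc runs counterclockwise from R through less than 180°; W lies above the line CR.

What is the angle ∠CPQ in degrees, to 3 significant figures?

172°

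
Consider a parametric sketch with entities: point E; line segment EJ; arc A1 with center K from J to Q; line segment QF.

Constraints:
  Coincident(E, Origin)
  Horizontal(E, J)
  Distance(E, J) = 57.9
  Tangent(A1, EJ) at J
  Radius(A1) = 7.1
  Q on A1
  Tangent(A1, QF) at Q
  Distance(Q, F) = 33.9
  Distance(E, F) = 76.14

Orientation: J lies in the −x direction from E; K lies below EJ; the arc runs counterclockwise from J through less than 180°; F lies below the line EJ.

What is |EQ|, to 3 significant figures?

65.4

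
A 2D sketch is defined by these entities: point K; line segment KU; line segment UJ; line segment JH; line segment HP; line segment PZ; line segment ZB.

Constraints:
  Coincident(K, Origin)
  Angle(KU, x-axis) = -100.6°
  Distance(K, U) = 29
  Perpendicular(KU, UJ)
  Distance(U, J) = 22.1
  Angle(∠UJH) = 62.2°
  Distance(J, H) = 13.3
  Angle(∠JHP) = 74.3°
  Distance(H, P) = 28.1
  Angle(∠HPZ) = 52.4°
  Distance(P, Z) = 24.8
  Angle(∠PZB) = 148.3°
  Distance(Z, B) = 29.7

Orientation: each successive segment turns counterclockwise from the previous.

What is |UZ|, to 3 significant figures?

23.0

K is at the origin; KU runs at -100.6° with length 29.0, so U = (-5.33, -28.5). KU ⟂ UJ, so UJ runs at -10.6°; with |UJ| = 22.1, J = (16.4, -32.6). ∠UJH = 62.2° gives JH at 107° from the x-axis; with |JH| = 13.3, H = (12.5, -19.9). ∠JHP = 74.3° gives HP at -147° from the x-axis; with |HP| = 28.1, P = (-11.1, -35.1). ∠HPZ = 52.4° gives PZ at -19.5° from the x-axis; with |PZ| = 24.8, Z = (12.2, -43.4). Then |UZ| = |Z − U| = 23.0.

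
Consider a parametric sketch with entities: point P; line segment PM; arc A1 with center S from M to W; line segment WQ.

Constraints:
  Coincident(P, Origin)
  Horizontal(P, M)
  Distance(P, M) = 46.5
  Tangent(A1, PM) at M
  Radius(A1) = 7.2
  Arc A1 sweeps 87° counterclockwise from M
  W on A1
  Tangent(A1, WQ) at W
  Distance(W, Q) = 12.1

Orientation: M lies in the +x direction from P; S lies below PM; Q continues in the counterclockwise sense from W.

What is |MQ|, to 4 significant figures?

20.46

On A1, M sits at bearing 90° from S; an 87° counterclockwise sweep puts W at bearing 177°, so W = S + 7.2·(cos 177°, sin 177°) = (39.31, -6.823). Tangency of A1 to WQ means the radius SW is perpendicular to WQ, so WQ runs along (−sin 177°, cos 177°); with |WQ| = 12.1, Q = (38.68, -18.91). Then |MQ| = |Q − M| = 20.46.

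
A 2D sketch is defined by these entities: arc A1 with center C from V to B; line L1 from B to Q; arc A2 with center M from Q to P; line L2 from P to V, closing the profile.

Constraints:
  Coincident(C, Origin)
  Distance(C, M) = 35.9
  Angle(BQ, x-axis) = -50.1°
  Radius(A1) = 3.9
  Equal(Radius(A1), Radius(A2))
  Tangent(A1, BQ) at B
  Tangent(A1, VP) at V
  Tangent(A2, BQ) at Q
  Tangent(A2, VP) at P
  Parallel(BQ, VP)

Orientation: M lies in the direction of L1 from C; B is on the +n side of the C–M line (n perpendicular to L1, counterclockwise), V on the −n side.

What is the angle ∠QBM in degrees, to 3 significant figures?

6.20°

The slot axis is L1's direction at -50.1°, so u = (cos -50.1°, sin -50.1°) = (0.641, -0.767) and n = (−sin -50.1°, cos -50.1°) = (0.767, 0.641). C is at the origin and M lies 35.9 along u from C, so M = 35.9·u = (23.0, -27.5). Tangency of A1 to both parallel lines with radius 3.9 puts B and V at C ± 3.9·n: B = (2.99, 2.50), V = (-2.99, -2.50). Equal radii place Q and P the same way about M: Q = M + 3.9·n = (26.0, -25.0), P = M − 3.9·n = (20.0, -30.0). Then cos ∠QBM = BQ·BM / (|BQ||BM|), giving 6.20°.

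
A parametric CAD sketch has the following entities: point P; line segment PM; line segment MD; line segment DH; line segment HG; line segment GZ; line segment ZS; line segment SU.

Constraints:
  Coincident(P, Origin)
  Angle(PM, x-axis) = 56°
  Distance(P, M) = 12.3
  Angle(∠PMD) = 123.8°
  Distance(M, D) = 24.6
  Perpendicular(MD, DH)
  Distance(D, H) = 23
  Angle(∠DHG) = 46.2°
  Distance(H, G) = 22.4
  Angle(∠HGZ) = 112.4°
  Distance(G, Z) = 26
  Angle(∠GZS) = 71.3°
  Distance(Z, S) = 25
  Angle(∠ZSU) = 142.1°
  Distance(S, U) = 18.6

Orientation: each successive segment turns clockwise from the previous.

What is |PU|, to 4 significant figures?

48.32

∠GZS = 71.3° gives ZS at -40.30° from the x-axis; with |ZS| = 25.0, S = (43.92, 10.68). ∠ZSU = 142.1° gives SU at -78.20° from the x-axis; with |SU| = 18.6, U = (47.73, -7.531). Then |PU| = |U − P| = 48.32.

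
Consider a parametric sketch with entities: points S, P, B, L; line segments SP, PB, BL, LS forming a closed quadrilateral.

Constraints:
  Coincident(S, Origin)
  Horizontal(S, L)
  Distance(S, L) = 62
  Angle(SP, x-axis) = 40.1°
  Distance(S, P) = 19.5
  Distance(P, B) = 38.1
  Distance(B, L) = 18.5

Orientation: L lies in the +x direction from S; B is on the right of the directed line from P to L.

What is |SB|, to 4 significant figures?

47.01

Checks: |PB| = 38.10 ✓; |BL| = 18.50 ✓.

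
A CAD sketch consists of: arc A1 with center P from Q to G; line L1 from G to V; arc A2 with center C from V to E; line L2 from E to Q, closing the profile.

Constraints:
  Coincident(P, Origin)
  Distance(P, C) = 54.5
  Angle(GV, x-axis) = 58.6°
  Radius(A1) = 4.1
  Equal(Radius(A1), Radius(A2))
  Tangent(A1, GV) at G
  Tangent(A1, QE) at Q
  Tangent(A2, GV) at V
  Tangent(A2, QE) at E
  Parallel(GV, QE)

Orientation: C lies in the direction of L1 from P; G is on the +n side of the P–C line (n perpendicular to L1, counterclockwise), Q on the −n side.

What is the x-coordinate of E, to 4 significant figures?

31.89

The slot axis is L1's direction at 58.6°, so u = (cos 58.6°, sin 58.6°) = (0.5210, 0.8536) and n = (−sin 58.6°, cos 58.6°) = (-0.8536, 0.5210). P is at the origin and C lies 54.5 along u from P, so C = 54.5·u = (28.40, 46.52). Tangency of A1 to both parallel lines with radius 4.1 puts G and Q at P ± 4.1·n: G = (-3.500, 2.136), Q = (3.500, -2.136). Equal radii place V and E the same way about C: V = C + 4.1·n = (24.90, 48.65), E = C − 4.1·n = (31.89, 44.38). So E.x = 31.89.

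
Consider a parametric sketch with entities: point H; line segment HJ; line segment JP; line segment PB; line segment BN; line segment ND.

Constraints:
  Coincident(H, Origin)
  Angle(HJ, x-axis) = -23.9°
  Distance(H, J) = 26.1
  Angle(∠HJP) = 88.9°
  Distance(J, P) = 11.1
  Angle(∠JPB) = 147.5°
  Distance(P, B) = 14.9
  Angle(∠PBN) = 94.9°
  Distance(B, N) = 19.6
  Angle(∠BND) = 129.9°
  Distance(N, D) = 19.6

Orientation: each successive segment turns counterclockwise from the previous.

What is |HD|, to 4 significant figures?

6.132

H is at the origin; HJ runs at -23.9° with length 26.1, so J = (23.86, -10.57). ∠HJP = 88.9° gives JP at 67.20° from the x-axis; with |JP| = 11.1, P = (28.16, -0.3415). ∠JPB = 147.5° gives PB at 99.70° from the x-axis; with |PB| = 14.9, B = (25.65, 14.35). ∠PBN = 94.9° gives BN at -175.2° from the x-axis; with |BN| = 19.6, N = (6.122, 12.71). ∠BND = 129.9° gives ND at -125.1° from the x-axis; with |ND| = 19.6, D = (-5.148, -3.330). Then |HD| = |D − H| = 6.132.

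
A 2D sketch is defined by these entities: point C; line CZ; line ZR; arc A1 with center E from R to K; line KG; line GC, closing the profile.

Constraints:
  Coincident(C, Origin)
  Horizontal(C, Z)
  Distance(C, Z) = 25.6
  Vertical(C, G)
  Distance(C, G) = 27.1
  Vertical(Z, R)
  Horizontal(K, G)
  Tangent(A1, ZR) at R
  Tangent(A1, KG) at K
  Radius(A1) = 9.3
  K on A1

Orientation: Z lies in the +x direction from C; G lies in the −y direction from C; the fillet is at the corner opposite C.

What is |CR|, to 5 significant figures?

31.180

C is at the origin; C and Z share the same y with |CZ| = 25.6 and Z on the +x side, so Z = (25.600, 0.0000). CG is vertical with |CG| = 27.1 and G on the −y side, so G = (0.0000, -27.100). The virtual corner opposite C is at (25.600, -27.100). Since A1 is tangent to ZR there, ER ⟂ ZR and since A1 is tangent to KG there, EK ⟂ KG, with radius 9.3, so the center E sits 9.3 in from both sides at E = (16.300, -17.800). That places the tangent points at R = (25.600, -17.800) on ZR and K = (16.300, -27.100) on KG. Then |CR| = |R − C| = 31.180.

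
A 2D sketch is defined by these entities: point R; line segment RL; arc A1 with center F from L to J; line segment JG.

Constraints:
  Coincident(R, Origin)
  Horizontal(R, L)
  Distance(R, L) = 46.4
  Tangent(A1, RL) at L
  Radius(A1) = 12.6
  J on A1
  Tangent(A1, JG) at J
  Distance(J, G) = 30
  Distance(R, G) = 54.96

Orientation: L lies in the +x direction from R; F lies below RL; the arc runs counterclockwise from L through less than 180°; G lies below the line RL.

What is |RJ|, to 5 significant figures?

36.165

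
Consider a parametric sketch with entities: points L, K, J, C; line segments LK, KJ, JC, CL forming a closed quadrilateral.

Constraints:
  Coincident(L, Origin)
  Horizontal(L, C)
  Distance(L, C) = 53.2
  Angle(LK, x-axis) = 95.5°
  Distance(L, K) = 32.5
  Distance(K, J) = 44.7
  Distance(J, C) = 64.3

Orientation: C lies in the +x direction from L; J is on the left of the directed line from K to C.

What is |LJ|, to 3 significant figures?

68.3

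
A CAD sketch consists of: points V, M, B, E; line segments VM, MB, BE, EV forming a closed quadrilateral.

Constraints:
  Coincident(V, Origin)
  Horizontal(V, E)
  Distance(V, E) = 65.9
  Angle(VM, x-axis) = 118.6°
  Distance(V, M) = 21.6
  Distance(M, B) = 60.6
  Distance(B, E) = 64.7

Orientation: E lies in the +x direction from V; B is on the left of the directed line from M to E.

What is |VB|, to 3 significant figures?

68.1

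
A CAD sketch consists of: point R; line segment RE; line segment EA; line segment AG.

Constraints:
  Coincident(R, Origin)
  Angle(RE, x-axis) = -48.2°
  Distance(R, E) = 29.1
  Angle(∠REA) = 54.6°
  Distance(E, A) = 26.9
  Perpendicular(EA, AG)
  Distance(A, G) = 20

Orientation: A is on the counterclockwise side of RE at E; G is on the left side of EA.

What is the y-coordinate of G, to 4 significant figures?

8.969

R is at the origin; RE runs at -48.2° with length 29.1, so E = 29.1·(cos -48.2°, sin -48.2°) = (19.40, -21.69). ∠REA = 54.6°, so EA runs at -48.2° + (180° − 54.6°) = 77.20° from the x-axis; with |EA| = 26.9, A = E + 26.9·(cos 77.20°, sin 77.20°) = (25.36, 4.538). EA ⟂ AG; with |AG| = 20.0 on the left of EA, G = A + 20.0·(-0.9751, 0.2215) = (5.853, 8.969). So G.y = 8.969.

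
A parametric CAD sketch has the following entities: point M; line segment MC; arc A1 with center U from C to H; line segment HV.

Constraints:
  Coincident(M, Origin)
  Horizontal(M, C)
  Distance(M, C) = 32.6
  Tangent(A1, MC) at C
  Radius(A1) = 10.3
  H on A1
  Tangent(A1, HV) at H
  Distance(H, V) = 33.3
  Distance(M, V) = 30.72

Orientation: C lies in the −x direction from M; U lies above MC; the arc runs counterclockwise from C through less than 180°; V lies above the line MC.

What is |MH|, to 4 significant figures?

24.76

M is at the origin; M and C share the same y with |MC| = 32.6 and C on the −x side, so C = (-32.60, 0.000). Tangency of A1 to MC means the radius UC is perpendicular to MC, so U = C + (0, 10.3) = (-32.60, 10.30). Since UH ⟂ HV (tangency), |UV| = √(10.3² + 33.3²) = 34.86 regardless of where H sits on A1. So V lies on both circle(M, 30.72) and circle(U, 34.86); the above-MC intersection is V = (-4.150, 30.44). H is the foot of the tangent from V: H = (-24.43, 4.027).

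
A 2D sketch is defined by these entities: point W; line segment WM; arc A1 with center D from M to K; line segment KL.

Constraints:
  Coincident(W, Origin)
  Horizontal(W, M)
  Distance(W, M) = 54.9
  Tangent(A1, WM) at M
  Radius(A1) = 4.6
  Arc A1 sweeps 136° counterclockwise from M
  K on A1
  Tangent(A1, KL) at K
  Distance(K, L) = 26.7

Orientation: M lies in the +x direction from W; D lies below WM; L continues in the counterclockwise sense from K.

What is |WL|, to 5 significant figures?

75.686

W is at the origin; W and M share the same y with |WM| = 54.9 and M on the +x side, so M = (54.900, 0.0000). Tangency of A1 to WM means the radius DM is perpendicular to WM, so D = M + (0, -4.6) = (54.900, -4.6000). On A1, M sits at bearing 90° from D; a 136° counterclockwise sweep puts K at bearing 226°, so K = D + 4.6·(cos 226°, sin 226°) = (51.705, -7.9090). Since A1 is tangent to KL there, DK ⟂ KL, so KL runs along (−sin 226°, cos 226°); with |KL| = 26.7, L = (70.911, -26.456). Then |WL| = |L − W| = 75.686.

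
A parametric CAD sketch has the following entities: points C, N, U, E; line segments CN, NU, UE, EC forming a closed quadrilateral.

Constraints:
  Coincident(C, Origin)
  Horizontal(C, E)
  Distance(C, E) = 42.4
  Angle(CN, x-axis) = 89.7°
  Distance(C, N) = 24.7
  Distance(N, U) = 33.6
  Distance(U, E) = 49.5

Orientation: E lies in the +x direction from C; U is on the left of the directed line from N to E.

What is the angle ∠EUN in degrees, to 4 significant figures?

69.18°

Checks: |NU| = 33.60 ✓; |UE| = 49.50 ✓.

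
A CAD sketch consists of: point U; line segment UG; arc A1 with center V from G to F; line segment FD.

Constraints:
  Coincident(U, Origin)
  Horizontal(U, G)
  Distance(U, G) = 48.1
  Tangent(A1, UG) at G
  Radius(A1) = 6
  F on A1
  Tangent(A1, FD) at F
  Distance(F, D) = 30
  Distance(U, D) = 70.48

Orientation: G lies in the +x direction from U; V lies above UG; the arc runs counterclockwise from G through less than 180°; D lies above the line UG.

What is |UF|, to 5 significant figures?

54.038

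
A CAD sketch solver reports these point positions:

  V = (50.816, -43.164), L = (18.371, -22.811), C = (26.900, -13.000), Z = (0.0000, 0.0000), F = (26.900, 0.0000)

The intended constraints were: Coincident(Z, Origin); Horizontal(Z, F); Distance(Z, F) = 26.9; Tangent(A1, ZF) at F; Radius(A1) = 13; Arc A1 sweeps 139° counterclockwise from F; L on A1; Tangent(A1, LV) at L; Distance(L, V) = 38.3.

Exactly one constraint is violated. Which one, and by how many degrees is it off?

Tangent(A1, LV) at L — off by 8.90°.

Z = (0.00, 0.00) ✓; Z.y = 0.00, F.y = 0.00 ✓; |ZF| = 26.90 ✓; ∠(CF, FZ) = 90.00° ✓; |CF| = 13.00 ✓; bearing(C→L) − bearing(C→F) = 139.0° ✓; |CL| = 13.00 ✓; ∠(CL, LV) = 81.10° ✗; |LV| = 38.30 ✓.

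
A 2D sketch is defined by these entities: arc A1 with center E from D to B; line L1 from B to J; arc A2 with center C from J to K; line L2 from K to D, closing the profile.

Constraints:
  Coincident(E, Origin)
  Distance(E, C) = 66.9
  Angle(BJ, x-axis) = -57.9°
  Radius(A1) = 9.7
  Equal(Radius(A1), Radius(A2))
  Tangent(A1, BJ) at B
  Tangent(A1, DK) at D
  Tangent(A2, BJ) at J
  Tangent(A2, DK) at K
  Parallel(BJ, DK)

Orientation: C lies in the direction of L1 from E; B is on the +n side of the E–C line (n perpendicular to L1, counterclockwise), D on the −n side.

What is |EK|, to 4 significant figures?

67.60

Tangency of A1 to both parallel lines with radius 9.7 puts B and D at E ± 9.7·n: B = (8.217, 5.155), D = (-8.217, -5.155). Equal radii place J and K the same way about C: J = C + 9.7·n = (43.77, -51.52), K = C − 9.7·n = (27.33, -61.83). Then |EK| = |K − E| = 67.60.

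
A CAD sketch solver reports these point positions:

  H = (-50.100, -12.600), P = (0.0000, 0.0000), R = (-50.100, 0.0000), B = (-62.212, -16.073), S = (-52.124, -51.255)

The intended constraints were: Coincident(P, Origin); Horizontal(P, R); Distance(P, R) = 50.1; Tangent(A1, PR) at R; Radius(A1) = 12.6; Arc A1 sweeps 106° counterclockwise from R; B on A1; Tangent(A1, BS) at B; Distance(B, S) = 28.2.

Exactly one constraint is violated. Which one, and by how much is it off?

Distance(B, S) = 28.2 — off by 8.40.

P = (0.00, 0.00) ✓; P.y = 0.00, R.y = 0.00 ✓; |PR| = 50.10 ✓; ∠(HR, RP) = 90.00° ✓; |HR| = 12.60 ✓; bearing(H→B) − bearing(H→R) = 106.0° ✓; |HB| = 12.60 ✓; ∠(HB, BS) = 90.00° ✓; |BS| = 36.60 ✗.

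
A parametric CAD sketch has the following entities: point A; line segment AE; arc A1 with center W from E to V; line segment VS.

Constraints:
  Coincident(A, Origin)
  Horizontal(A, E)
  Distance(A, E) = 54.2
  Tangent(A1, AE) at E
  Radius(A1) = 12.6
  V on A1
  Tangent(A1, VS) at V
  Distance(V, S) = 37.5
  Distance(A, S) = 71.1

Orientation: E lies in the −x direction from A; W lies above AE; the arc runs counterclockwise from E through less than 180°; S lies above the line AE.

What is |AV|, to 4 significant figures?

44.40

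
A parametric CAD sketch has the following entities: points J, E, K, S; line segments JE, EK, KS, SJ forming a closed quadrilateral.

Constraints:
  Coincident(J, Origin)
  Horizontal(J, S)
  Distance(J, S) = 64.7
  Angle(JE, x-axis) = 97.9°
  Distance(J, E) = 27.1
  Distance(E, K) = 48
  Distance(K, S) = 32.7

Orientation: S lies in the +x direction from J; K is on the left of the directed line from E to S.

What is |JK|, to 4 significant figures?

51.09

J is at the origin; J and S share the same y with |JS| = 64.7 and S in +x, so S = (64.7, 0). JE runs at 97.9° with |JE| = 27.1, so E = (-3.725, 26.84). K is determined by |EK| = 48.0 and |KS| = 32.7 together: it lies at the intersection of circle(E, 48.0) and circle(S, 32.7). With |ES| = 73.50, the foot of the radical line on ES is 45.15 from E and the perpendicular offset is √(48.0² − 45.15²) = 16.29. Taking the left-of-ES solution: K = (44.26, 25.52).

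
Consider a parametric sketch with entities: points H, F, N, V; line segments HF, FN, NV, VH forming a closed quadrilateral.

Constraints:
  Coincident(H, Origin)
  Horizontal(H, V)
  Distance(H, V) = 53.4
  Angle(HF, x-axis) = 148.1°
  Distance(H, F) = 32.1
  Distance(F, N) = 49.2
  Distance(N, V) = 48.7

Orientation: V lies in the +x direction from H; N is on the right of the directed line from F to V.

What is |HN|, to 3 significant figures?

19.2

H is at the origin; HV is horizontal with |HV| = 53.4 and V in +x, so V = (53.4, 0). HF runs at 148.1° with |HF| = 32.1, so F = (-27.3, 17.0). N is determined by |FN| = 49.2 and |NV| = 48.7 together: it lies at the intersection of circle(F, 49.2) and circle(V, 48.7). With |FV| = 82.4, the foot of the radical line on FV is 41.5 from F and the perpendicular offset is √(49.2² − 41.5²) = 26.4. Taking the right-of-FV solution: N = (7.93, -17.4).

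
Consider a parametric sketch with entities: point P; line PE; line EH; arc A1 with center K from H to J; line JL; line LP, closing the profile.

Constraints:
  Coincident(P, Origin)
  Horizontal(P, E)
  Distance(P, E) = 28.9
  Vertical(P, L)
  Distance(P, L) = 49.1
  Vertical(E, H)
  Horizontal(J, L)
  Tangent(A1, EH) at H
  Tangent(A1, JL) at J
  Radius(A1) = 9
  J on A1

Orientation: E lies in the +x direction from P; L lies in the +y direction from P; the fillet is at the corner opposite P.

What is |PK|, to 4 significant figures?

44.77

P is at the origin; PE is horizontal with |PE| = 28.9 and E on the +x side, so E = (28.90, 0.000). PL is vertical with |PL| = 49.1 and L on the +y side, so L = (0.000, 49.10). The virtual corner opposite P is at (28.90, 49.10). Since A1 is tangent to EH there, KH ⟂ EH and since A1 is tangent to JL there, KJ ⟂ JL, with radius 9.0, so the center K sits 9.0 in from both sides at K = (19.90, 40.10). Then |PK| = |K − P| = 44.77.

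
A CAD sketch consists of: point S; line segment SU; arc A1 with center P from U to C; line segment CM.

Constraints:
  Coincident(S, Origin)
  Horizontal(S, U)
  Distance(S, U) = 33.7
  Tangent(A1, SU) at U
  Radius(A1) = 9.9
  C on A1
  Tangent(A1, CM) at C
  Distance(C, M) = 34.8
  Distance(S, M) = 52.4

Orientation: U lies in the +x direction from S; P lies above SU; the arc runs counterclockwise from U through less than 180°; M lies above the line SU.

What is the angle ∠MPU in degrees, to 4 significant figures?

168.2°

S is at the origin; SU is horizontal with |SU| = 33.7 and U on the +x side, so U = (33.70, 0.000). Tangency of A1 to SU means the radius PU is perpendicular to SU, so P = U + (0, 9.9) = (33.70, 9.900). Since PC ⟂ CM (tangency), |PM| = √(9.9² + 34.8²) = 36.18 regardless of where C sits on A1. So M lies on both circle(S, 52.4) and circle(P, 36.18); the above-SU intersection is M = (26.31, 45.32). C is the foot of the tangent from M: C = (42.47, 14.50).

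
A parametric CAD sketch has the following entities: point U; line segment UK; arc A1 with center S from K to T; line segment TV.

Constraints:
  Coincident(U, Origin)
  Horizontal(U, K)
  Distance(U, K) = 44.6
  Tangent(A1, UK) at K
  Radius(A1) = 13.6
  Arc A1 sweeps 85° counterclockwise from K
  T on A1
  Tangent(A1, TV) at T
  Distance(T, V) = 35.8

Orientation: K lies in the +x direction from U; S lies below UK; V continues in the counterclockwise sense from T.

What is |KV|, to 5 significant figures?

50.886

U is at the origin; UK is horizontal with |UK| = 44.6 and K on the +x side, so K = (44.600, 0.0000). Tangency of A1 to UK means the radius SK is perpendicular to UK, so S = K + (0, -13.6) = (44.600, -13.600). On A1, K sits at bearing 90° from S; an 85° counterclockwise sweep puts T at bearing 175°, so T = S + 13.6·(cos 175°, sin 175°) = (31.052, -12.415). Tangency of A1 to TV means the radius ST is perpendicular to TV, so TV runs along (−sin 175°, cos 175°); with |TV| = 35.8, V = (27.932, -48.078). Then |KV| = |V − K| = 50.886.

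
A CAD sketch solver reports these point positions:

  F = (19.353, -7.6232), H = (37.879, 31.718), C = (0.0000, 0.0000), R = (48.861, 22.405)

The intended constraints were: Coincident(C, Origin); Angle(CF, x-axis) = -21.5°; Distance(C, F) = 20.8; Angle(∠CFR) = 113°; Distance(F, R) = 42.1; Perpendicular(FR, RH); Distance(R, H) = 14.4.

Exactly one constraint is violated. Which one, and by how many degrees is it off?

Perpendicular(FR, RH) — off by 4.20°.

C = (0.00, 0.00) ✓; CF at -21.50° ✓; |CF| = 20.80 ✓; ∠CFR = 113.0° ✓; |FR| = 42.10 ✓; ∠(FR, RH) = 94.20° ✗; |RH| = 14.40 ✓.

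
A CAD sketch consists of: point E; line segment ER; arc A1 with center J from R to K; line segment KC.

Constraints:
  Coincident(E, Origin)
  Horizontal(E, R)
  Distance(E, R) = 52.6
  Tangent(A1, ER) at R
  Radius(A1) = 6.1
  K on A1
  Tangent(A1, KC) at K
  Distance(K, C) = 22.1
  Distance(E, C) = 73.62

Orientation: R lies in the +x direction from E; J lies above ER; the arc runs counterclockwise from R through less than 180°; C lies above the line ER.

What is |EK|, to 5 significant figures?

57.498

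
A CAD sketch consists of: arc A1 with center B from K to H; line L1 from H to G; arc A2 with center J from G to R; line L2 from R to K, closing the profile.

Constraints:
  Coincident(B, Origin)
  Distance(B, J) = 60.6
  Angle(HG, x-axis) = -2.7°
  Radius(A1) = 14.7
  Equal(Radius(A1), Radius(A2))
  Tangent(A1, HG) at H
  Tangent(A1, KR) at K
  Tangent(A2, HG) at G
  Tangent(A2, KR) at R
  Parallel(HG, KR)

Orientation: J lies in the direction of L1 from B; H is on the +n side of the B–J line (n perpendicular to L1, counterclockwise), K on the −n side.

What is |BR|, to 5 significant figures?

62.357

The slot axis is L1's direction at -2.7°, so u = (cos -2.7°, sin -2.7°) = (0.99889, -0.047106) and n = (−sin -2.7°, cos -2.7°) = (0.047106, 0.99889). B is at the origin and J lies 60.6 along u from B, so J = 60.6·u = (60.533, -2.8547). Tangency of A1 to both parallel lines with radius 14.7 puts H and K at B ± 14.7·n: H = (0.69246, 14.684), K = (-0.69246, -14.684). Equal radii place G and R the same way about J: G = J + 14.7·n = (61.225, 11.829), R = J − 14.7·n = (59.840, -17.538). Then |BR| = |R − B| = 62.357.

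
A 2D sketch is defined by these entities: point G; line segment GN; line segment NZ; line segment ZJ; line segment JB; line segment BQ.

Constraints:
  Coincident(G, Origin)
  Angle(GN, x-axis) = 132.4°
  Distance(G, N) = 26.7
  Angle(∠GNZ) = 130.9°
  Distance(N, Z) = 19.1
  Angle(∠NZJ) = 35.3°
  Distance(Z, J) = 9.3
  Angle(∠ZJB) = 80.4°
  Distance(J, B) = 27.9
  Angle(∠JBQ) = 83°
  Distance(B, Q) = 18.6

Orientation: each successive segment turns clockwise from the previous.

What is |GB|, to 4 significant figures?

43.37

∠NZJ = 35.3° gives ZJ at -61.40° from the x-axis; with |ZJ| = 9.3, J = (-11.32, 30.52). ∠ZJB = 80.4° gives JB at -161.0° from the x-axis; with |JB| = 27.9, B = (-37.70, 21.44). Then |GB| = |B − G| = 43.37.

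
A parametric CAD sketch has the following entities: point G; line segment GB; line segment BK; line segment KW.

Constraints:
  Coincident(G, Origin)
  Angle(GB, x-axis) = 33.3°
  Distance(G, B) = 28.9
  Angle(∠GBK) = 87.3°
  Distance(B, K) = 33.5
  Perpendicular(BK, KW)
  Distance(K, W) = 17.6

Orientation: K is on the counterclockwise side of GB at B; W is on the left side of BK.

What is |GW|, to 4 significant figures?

34.06

∠GBK = 87.3°, so BK runs at 33.3° + (180° − 87.3°) = 126.0° from the x-axis; with |BK| = 33.5, K = B + 33.5·(cos 126.0°, sin 126.0°) = (4.464, 42.97). BK is perpendicular to KW; with |KW| = 17.6 on the left of BK, W = K + 17.6·(-0.8090, -0.5878) = (-9.775, 32.62). Then |GW| = |W − G| = 34.06.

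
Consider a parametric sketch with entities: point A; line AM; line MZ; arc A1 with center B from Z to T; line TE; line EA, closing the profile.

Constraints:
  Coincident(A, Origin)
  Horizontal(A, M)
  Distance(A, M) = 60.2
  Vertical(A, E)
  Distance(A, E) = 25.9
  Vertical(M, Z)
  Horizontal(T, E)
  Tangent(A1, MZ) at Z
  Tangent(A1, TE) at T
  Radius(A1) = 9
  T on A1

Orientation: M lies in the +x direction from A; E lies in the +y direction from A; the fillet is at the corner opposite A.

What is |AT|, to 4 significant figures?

57.38

A is at the origin; A and M share the same y with |AM| = 60.2 and M on the +x side, so M = (60.20, 0.000). AE is vertical with |AE| = 25.9 and E on the +y side, so E = (0.000, 25.90). The virtual corner opposite A is at (60.20, 25.90). The tangent condition forces BZ to be normal to MZ and tangency of A1 to TE means the radius BT is perpendicular to TE, with radius 9.0, so the center B sits 9.0 in from both sides at B = (51.20, 16.90). That places the tangent points at Z = (60.20, 16.90) on MZ and T = (51.20, 25.90) on TE. Then |AT| = |T − A| = 57.38.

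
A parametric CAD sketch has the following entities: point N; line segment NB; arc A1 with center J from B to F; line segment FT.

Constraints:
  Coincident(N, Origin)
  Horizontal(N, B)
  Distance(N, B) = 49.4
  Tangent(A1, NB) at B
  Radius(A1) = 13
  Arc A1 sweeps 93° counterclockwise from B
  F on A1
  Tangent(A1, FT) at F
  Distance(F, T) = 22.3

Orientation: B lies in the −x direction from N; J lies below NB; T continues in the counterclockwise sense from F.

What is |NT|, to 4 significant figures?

70.99

N is at the origin; N and B share the same y with |NB| = 49.4 and B on the −x side, so B = (-49.40, 0.000). The tangent condition forces JB to be normal to NB, so J = B + (0, -13) = (-49.40, -13.00). On A1, B sits at bearing 90° from J; a 93° counterclockwise sweep puts F at bearing 183°, so F = J + 13.0·(cos 183°, sin 183°) = (-62.38, -13.68). Since A1 is tangent to FT there, JF ⟂ FT, so FT runs along (−sin 183°, cos 183°); with |FT| = 22.3, T = (-61.22, -35.95). Then |NT| = |T − N| = 70.99.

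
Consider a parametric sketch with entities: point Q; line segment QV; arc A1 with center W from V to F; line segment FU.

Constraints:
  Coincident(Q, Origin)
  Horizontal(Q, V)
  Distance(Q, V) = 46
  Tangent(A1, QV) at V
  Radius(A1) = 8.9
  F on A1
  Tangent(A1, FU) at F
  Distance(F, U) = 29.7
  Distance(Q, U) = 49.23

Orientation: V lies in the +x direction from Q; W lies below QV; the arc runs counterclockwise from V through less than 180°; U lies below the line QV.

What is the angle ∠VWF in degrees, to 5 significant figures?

81.120°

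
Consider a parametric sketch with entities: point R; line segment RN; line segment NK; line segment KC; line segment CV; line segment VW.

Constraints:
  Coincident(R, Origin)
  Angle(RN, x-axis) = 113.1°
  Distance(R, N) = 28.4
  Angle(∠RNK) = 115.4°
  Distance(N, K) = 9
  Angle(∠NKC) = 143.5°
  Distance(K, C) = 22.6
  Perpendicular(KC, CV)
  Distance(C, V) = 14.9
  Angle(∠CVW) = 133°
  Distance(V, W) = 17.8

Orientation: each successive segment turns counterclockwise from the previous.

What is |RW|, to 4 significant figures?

12.92

The perpendicularity gives CV at right angles to KC, so CV runs at -55.80°; with |CV| = 14.9, V = (-30.45, 1.458). ∠CVW = 133.0° gives VW at -8.800° from the x-axis; with |VW| = 17.8, W = (-12.86, -1.266). Then |RW| = |W − R| = 12.92.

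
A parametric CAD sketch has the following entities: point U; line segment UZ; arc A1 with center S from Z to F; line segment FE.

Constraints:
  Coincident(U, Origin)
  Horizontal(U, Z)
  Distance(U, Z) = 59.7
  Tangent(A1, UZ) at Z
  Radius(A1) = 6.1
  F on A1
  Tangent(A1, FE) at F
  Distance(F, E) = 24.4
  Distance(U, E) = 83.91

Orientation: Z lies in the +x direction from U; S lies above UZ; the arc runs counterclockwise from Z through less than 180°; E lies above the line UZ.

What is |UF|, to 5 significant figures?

63.757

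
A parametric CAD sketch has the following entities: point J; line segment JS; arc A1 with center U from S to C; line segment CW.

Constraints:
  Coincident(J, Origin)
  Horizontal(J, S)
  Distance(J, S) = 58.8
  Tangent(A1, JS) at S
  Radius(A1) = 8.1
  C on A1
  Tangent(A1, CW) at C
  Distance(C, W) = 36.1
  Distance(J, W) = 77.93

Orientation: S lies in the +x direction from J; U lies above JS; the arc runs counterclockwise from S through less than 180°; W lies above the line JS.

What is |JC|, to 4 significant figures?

67.45

J is at the origin; J and S share the same y with |JS| = 58.8 and S on the +x side, so S = (58.80, 0.000). Since A1 is tangent to JS there, US ⟂ JS, so U = S + (0, 8.1) = (58.80, 8.100). Since UC ⟂ CW (tangency), |UW| = √(8.1² + 36.1²) = 37.00 regardless of where C sits on A1. So W lies on both circle(J, 77.93) and circle(U, 37.00); the above-JS intersection is W = (63.79, 44.76). C is the foot of the tangent from W: C = (66.87, 8.790).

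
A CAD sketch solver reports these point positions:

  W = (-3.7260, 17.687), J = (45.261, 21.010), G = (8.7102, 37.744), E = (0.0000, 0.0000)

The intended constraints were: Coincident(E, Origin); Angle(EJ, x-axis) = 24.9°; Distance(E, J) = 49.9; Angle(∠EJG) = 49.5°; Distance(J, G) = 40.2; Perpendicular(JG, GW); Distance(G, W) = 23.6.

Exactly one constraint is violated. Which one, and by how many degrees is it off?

Perpendicular(JG, GW) — off by 7.20°.

E = (0.00, 0.00) ✓; EJ at 24.90° ✓; |EJ| = 49.90 ✓; ∠EJG = 49.50° ✓; |JG| = 40.20 ✓; ∠(JG, GW) = 82.80° ✗; |GW| = 23.60 ✓.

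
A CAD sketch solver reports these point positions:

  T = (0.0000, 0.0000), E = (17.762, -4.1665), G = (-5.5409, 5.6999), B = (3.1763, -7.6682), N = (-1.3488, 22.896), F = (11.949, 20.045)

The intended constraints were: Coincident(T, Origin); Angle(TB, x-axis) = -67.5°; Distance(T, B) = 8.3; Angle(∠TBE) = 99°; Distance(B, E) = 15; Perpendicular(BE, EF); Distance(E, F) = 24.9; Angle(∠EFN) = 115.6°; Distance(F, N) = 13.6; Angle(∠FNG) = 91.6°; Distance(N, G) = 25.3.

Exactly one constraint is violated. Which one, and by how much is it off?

Distance(N, G) = 25.3 — off by 7.60.

T = (0.00, 0.00) ✓; TB at -67.50° ✓; |TB| = 8.300 ✓; ∠TBE = 99.00° ✓; |BE| = 15.00 ✓; ∠(BE, EF) = 90.00° ✓; |EF| = 24.90 ✓; ∠EFN = 115.6° ✓; |FN| = 13.60 ✓; ∠FNG = 91.60° ✓; |NG| = 17.70 ✗.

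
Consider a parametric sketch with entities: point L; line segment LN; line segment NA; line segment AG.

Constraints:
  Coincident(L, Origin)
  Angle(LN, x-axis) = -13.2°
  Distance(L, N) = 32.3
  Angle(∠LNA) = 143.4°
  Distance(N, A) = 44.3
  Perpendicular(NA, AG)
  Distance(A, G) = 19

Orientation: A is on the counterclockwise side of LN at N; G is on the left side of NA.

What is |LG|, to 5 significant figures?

70.231

∠LNA = 143.4°, so NA runs at -13.2° + (180° − 143.4°) = 23.400° from the x-axis; with |NA| = 44.3, A = N + 44.3·(cos 23.400°, sin 23.400°) = (72.103, 10.218). NA ⟂ AG; with |AG| = 19.0 on the left of NA, G = A + 19.0·(-0.39715, 0.91775) = (64.557, 27.655). Then |LG| = |G − L| = 70.231.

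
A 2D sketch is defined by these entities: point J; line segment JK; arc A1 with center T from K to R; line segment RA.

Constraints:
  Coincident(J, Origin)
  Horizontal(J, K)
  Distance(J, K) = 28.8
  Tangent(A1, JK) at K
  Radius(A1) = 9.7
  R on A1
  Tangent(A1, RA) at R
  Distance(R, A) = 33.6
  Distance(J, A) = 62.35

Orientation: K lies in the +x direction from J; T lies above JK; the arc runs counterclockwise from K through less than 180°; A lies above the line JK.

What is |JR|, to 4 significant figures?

38.43

Checks: ∠(TK, KJ) = 90.00° ✓; |TK| = 9.700 ✓; |TR| = 9.700 ✓; ∠(TR, RA) = 90.00° ✓; |RA| = 33.60 ✓; |JA| = 62.35 ✓.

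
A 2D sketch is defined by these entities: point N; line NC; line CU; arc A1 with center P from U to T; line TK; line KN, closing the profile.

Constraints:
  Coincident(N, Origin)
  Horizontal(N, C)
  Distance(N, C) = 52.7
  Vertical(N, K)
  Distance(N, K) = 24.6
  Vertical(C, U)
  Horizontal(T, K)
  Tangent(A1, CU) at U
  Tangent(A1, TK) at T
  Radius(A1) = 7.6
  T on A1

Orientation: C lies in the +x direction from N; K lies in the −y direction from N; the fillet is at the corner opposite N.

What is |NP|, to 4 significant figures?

48.20

N and K share the same x with |NK| = 24.6 and K on the −y side, so K = (0.000, -24.60). The virtual corner opposite N is at (52.70, -24.60). Since A1 is tangent to CU there, PU ⟂ CU and A1 meets TK tangentially, so PT is at right angles to TK, with radius 7.6, so the center P sits 7.6 in from both sides at P = (45.10, -17.00). Then |NP| = |P − N| = 48.20.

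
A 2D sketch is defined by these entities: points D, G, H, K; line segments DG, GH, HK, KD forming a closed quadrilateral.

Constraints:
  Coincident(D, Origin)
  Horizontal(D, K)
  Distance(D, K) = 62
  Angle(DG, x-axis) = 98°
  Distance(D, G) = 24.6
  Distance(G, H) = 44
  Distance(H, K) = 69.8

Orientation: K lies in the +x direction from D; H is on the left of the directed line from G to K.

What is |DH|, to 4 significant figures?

63.43

Checks: D.y = 0.00, K.y = 0.00 ✓; |GH| = 44.00 ✓; |HK| = 69.80 ✓.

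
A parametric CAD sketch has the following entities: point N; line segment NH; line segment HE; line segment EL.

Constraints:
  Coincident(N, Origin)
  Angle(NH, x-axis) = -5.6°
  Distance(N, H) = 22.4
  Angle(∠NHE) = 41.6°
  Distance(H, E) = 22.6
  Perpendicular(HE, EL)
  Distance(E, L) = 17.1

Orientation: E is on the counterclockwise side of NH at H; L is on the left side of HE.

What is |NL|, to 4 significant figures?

6.259

N is at the origin; NH runs at -5.6° with length 22.4, so H = 22.4·(cos -5.6°, sin -5.6°) = (22.29, -2.186). ∠NHE = 41.6°, so HE runs at -5.6° + (180° − 41.6°) = 132.8° from the x-axis; with |HE| = 22.6, E = H + 22.6·(cos 132.8°, sin 132.8°) = (6.938, 14.40). The perpendicularity gives EL at right angles to HE; with |EL| = 17.1 on the left of HE, L = E + 17.1·(-0.7337, -0.6794) = (-5.609, 2.778). Then |NL| = |L − N| = 6.259.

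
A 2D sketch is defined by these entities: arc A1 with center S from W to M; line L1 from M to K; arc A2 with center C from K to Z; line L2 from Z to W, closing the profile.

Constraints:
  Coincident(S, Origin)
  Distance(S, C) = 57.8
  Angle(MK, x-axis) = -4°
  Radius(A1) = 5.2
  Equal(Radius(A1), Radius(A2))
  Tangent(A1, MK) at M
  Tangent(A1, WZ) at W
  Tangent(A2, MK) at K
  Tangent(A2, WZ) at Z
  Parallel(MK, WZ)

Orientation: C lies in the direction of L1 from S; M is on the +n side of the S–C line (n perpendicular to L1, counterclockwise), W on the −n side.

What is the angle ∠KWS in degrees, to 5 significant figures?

79.800°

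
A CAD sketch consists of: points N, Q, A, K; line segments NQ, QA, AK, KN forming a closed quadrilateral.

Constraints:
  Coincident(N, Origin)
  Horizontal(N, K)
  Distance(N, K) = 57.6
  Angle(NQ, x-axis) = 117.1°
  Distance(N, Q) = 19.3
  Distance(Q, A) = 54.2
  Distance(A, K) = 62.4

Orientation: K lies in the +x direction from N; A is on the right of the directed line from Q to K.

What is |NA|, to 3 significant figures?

35.5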